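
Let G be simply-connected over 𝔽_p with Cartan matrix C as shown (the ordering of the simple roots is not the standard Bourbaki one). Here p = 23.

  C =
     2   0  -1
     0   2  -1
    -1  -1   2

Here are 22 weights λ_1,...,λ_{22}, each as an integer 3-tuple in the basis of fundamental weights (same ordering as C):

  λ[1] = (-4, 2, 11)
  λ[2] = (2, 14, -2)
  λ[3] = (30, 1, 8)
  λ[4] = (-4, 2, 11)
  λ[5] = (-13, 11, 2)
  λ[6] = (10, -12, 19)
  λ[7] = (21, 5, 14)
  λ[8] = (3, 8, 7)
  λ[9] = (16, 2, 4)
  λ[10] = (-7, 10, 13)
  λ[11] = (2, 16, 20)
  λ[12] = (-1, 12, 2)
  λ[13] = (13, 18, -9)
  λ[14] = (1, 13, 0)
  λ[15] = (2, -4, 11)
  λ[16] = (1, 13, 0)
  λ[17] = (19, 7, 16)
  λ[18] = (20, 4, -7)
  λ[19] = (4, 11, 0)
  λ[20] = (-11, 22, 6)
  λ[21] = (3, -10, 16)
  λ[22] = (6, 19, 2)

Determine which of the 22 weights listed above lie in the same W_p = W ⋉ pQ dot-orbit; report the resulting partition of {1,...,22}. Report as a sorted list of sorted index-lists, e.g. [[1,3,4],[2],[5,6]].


Root system A_3: the 3×3 matrix C matches after relabeling.

λ_j+ρ reflected into Ā_23 (⟨·,θ^∨⟩≤23); 3-tuples as given:

    1: (3, 3, 9)
    2: (2, 14, 1)
    3: (4, 9, 8)
    4: (3, 3, 9)
    5: (3, 3, 9)
    6: (3, 3, 9)
    7: (2, 14, 1)
    8: (4, 9, 8)
    9: (15, 1, 5)
    10: (4, 9, 8)
    11: (15, 1, 5)
    12: (0, 13, 3)
    13: (4, 9, 8)
    14: (2, 14, 1)
    15: (3, 3, 9)
    16: (2, 14, 1)
    17: (2, 14, 1)
    18: (15, 1, 5)
    19: (5, 12, 1)
    20: (0, 13, 3)
    21: (4, 9, 8)
    22: (0, 13, 3)

Partition of {1..22} into 6 W_23-dot-orbits:

[[1, 4, 5, 6, 15], [2, 7, 14, 16, 17], [3, 8, 10, 13, 21], [9, 11, 18], [12, 20, 22], [19]]


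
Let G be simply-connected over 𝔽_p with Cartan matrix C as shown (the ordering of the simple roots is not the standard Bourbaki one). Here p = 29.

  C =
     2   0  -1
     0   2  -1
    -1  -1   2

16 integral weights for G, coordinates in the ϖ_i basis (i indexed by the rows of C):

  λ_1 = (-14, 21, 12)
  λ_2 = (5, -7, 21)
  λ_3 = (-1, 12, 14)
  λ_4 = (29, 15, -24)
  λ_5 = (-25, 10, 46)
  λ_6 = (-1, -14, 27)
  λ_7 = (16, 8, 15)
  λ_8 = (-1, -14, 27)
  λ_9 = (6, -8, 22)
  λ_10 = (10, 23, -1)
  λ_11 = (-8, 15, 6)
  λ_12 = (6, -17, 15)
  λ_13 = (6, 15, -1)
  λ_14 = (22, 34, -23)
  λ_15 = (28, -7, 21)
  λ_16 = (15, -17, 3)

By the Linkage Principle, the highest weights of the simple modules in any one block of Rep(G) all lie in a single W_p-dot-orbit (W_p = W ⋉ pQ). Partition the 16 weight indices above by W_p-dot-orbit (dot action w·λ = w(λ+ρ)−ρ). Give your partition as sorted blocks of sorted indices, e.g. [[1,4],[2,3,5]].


Cartan matrix: type A_3 (|W|=24); un-permuting the 3 rows.

Each λ_j+ρ reduced to Ā_29; 3-tuples below use C's row order:

    [1] (7, 16, 0)
    [2] (6, 6, 16)
    [3] (0, 13, 15)
    [4] (6, 6, 16)
    [5] (5, 18, 0)
    [6] (0, 13, 15)
    [7] (4, 4, 12)
    [8] (0, 13, 15)
    [9] (6, 6, 16)
    [10] (5, 18, 0)
    [11] (7, 16, 0)
    [12] (7, 16, 0)
    [13] (7, 16, 0)
    [14] (6, 6, 16)
    [15] (7, 16, 0)
    [16] (4, 4, 12)

The 16 indices split into 5 linkage classes (same alcove rep ⇔ same W_29-dot-orbit):

[[1, 11, 12, 13, 15], [2, 4, 9, 14], [3, 6, 8], [5, 10], [7, 16]]


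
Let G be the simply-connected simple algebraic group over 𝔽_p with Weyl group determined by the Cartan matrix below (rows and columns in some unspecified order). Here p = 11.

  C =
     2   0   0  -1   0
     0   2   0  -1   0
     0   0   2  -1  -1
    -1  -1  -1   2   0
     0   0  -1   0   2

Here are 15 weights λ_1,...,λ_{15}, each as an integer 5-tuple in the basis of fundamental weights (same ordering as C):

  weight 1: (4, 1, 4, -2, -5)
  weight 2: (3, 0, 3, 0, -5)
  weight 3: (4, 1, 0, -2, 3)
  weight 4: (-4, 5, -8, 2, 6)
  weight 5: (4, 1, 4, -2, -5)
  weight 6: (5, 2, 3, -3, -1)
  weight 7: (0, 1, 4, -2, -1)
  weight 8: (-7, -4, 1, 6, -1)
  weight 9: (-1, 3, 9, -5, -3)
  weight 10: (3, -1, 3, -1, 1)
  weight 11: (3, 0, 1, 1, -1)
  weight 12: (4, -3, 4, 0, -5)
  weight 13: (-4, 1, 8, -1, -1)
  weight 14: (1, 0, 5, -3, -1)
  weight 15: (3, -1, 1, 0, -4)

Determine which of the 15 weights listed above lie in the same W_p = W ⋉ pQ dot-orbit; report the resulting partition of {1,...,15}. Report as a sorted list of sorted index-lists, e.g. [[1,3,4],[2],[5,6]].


D_5 Cartan matrix, 5 simple roots permuted; ρ=(1,1,1,1,1).

Each λ_j+ρ reduced to Ā_11; 5-tuples below use C's row order:

  λ_1+ρ ↦ (4, 1, 0, 1, 4)
  λ_2+ρ ↦ (4, 1, 0, 1, 4)
  λ_3+ρ ↦ (4, 1, 0, 1, 4)
  λ_4+ρ ↦ (4, 1, 0, 2, 0)
  λ_5+ρ ↦ (4, 1, 0, 1, 4)
  λ_6+ρ ↦ (4, 1, 0, 2, 0)
  λ_7+ρ ↦ (0, 1, 4, 1, 0)
  λ_8+ρ ↦ (4, 1, 0, 2, 0)
  λ_9+ρ ↦ (4, 0, 1, 0, 2)
  λ_10+ρ ↦ (4, 0, 1, 0, 2)
  λ_11+ρ ↦ (4, 1, 0, 2, 0)
  λ_12+ρ ↦ (4, 1, 0, 1, 4)
  λ_13+ρ ↦ (0, 1, 0, 2, 0)
  λ_14+ρ ↦ (0, 1, 4, 1, 0)
  λ_15+ρ ↦ (4, 0, 1, 0, 2)

The 15 indices split into 5 linkage classes (same alcove rep ⇔ same W_11-dot-orbit):

[[1, 2, 3, 5, 12], [4, 6, 8, 11], [7, 14], [9, 10, 15], [13]]


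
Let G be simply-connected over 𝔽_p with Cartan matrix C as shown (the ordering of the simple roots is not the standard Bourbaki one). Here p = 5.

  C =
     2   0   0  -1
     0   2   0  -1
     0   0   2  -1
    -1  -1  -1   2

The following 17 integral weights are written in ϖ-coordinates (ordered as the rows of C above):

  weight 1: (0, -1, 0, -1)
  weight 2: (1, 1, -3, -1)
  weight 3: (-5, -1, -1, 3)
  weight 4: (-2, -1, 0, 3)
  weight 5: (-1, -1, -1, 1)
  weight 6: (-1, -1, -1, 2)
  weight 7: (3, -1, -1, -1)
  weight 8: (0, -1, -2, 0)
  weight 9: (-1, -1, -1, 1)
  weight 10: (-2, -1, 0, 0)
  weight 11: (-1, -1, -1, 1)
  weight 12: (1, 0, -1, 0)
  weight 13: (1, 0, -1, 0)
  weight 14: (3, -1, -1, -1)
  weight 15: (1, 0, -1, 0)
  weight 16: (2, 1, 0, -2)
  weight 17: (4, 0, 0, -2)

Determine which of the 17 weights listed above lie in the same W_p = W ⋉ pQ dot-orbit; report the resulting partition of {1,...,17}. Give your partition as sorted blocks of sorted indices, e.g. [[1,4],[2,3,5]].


Type D_4, rank 4, |W|=192; reorder rows/cols to standard.

Folding the 17 weights λ_j+ρ into Ā_5 (reps in the given 4-coord order):

  λ_1+ρ ↦ (1, 0, 1, 0);  λ_2+ρ ↦ (0, 0, 0, 2);  λ_3+ρ ↦ (4, 0, 0, 0);  λ_4+ρ ↦ (1, 0, 1, 0);  λ_5+ρ ↦ (0, 0, 0, 2);  λ_6+ρ ↦ (0, 0, 0, 2);  λ_7+ρ ↦ (4, 0, 0, 0);  λ_8+ρ ↦ (1, 0, 1, 0);  λ_9+ρ ↦ (0, 0, 0, 2);  λ_10+ρ ↦ (1, 0, 1, 0);  λ_11+ρ ↦ (0, 0, 0, 2);  λ_12+ρ ↦ (2, 1, 0, 1);  λ_13+ρ ↦ (2, 1, 0, 1);  λ_14+ρ ↦ (4, 0, 0, 0);  λ_15+ρ ↦ (2, 1, 0, 1);  λ_16+ρ ↦ (2, 1, 0, 1);  λ_17+ρ ↦ (4, 0, 0, 0)

4 distinct reps among the 17 weights ⇒ 4 W_5-linkage classes:

[[1, 4, 8, 10], [2, 5, 6, 9, 11], [3, 7, 14, 17], [12, 13, 15, 16]]


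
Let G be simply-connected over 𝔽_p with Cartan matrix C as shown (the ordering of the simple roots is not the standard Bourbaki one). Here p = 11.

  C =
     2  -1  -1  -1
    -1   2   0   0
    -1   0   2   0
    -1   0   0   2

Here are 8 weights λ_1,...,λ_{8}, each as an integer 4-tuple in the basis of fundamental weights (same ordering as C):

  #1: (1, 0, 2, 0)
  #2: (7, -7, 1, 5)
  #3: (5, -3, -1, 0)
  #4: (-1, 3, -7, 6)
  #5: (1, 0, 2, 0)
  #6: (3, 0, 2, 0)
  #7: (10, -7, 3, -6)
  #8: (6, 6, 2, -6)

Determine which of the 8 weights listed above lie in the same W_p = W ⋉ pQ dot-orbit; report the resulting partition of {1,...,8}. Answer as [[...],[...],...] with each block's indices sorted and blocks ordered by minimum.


Type D_4, rank 4, |W|=192; reorder rows/cols to standard.

λ_j+ρ reflected into Ā_11 (⟨·,θ^∨⟩≤11); 4-tuples as given:

  λ_1 → (2, 1, 3, 1)
  λ_2 → (2, 1, 3, 1)
  λ_3 → (4, 2, 0, 1)
  λ_4 → (4, 2, 0, 1)
  λ_5 → (2, 1, 3, 1)
  λ_6 → (2, 1, 3, 1)
  λ_7 → (4, 2, 0, 1)
  λ_8 → (2, 1, 3, 1)

The 8 indices split into 2 linkage classes (same alcove rep ⇔ same W_11-dot-orbit):

[[1, 2, 5, 6, 8], [3, 4, 7]]


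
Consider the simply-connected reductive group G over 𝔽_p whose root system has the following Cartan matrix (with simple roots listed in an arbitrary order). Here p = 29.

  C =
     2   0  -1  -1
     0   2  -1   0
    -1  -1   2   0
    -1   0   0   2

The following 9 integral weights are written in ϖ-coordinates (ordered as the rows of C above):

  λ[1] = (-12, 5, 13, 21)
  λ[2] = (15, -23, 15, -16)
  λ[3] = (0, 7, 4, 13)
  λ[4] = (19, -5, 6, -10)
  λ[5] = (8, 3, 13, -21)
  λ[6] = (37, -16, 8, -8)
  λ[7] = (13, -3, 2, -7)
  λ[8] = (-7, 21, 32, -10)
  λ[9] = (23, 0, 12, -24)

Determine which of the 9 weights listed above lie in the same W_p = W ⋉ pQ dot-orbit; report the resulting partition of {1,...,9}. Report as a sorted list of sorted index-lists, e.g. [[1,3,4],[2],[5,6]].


C ↔ A_4 under row/col permutation; |W(A_4)| = 120.

Alcove-folded reps (p=29, 9 weights, presented ϖ-order):

  [1] (11, 4, 3, 9)
  [2] (5, 13, 1, 7)
  [3] (1, 8, 5, 14)
  [4] (11, 4, 3, 9)
  [5] (11, 4, 3, 9)
  [6] (11, 4, 3, 9)
  [7] (8, 2, 1, 6)
  [8] (11, 4, 3, 9)
  [9] (1, 8, 5, 14)

4 distinct reps among the 9 weights ⇒ 4 W_29-linkage classes:

[[1, 4, 5, 6, 8], [2], [3, 9], [7]]


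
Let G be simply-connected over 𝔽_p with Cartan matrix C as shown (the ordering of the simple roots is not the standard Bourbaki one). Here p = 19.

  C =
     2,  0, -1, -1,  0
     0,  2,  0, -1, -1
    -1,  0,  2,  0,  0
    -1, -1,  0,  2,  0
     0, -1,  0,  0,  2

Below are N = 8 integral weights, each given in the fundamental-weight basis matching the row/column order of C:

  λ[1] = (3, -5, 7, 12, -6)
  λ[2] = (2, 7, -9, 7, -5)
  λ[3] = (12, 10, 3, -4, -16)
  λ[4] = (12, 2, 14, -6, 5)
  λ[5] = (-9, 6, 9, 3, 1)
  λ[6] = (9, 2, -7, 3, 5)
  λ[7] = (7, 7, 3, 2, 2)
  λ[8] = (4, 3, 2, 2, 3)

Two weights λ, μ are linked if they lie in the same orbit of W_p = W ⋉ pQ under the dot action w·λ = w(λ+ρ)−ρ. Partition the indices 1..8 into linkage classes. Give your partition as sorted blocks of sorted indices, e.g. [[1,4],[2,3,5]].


C ↔ A_5 under row/col permutation; |W(A_5)| = 720.

Folding the 8 weights λ_j+ρ into Ā_19 (reps in the given 5-coord order):

    [1] (4, 3, 2, 4, 2)
    [2] (5, 4, 3, 3, 4)
    [3] (4, 3, 2, 4, 2)
    [4] (4, 3, 2, 4, 2)
    [5] (4, 3, 2, 4, 2)
    [6] (4, 3, 2, 4, 2)
    [7] (5, 4, 3, 3, 4)
    [8] (5, 4, 3, 3, 4)

2 distinct reps among the 8 weights ⇒ 2 W_19-linkage classes:

[[1, 3, 4, 5, 6], [2, 7, 8]]


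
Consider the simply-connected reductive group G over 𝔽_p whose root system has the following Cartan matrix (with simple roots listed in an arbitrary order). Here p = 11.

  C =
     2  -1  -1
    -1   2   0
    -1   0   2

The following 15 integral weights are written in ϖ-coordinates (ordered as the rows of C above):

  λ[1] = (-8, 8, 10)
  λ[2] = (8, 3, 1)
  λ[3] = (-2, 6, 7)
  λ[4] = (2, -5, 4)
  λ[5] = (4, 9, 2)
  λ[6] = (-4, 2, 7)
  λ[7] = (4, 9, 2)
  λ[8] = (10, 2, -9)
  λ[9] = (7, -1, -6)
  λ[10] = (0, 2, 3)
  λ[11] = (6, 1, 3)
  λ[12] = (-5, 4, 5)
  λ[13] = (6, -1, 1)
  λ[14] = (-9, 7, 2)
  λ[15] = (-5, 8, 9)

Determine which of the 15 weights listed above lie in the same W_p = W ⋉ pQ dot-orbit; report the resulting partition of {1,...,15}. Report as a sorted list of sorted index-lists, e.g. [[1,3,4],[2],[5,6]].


Dynkin diagram of C (from the 4 off-diagonal −1 entries): A_3.

Alcove-folded reps (p=11, 15 weights, presented ϖ-order):

  1: (7, 0, 2) · 2: (7, 0, 2) · 3: (1, 3, 4) · 4: (1, 3, 4) · 5: (1, 3, 4) · 6: (3, 0, 5) · 7: (1, 3, 4) · 8: (3, 0, 5) · 9: (3, 0, 5) · 10: (1, 3, 4) · 11: (7, 0, 2) · 12: (4, 1, 2) · 13: (7, 0, 2) · 14: (3, 0, 5) · 15: (4, 1, 2)

Linkage partition of the 15 weights (4 classes, p=11):

[[1, 2, 11, 13], [3, 4, 5, 7, 10], [6, 8, 9, 14], [12, 15]]


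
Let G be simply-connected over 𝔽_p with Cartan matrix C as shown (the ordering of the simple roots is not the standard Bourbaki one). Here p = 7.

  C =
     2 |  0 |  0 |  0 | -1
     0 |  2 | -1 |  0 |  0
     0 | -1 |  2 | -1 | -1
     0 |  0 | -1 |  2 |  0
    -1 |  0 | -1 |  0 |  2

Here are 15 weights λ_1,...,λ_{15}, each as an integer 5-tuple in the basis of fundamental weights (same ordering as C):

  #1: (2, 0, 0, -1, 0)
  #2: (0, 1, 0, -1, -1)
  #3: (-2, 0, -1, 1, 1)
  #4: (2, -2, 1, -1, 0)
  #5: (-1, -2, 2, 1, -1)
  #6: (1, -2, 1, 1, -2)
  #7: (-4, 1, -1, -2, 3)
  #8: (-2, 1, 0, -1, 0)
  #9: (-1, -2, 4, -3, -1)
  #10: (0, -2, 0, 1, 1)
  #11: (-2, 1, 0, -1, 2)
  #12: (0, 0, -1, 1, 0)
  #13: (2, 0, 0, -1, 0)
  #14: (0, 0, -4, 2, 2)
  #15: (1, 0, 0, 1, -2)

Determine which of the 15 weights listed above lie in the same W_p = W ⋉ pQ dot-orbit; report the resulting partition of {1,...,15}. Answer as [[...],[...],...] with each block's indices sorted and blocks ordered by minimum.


Type D_5, rank 5, |W|=1920; reorder rows/cols to standard.

Alcove-folded reps (p=7, 15 weights, presented ϖ-order):

  [1] (3, 1, 1, 0, 0) · [2] (1, 2, 1, 0, 0) · [3] (1, 1, 0, 2, 1) · [4] (3, 1, 1, 0, 0) · [5] (0, 1, 2, 2, 0) · [6] (1, 1, 0, 2, 1) · [7] (3, 1, 1, 0, 0) · [8] (1, 2, 1, 0, 0) · [9] (0, 1, 2, 2, 0) · [10] (1, 1, 0, 2, 1) · [11] (1, 2, 1, 0, 0) · [12] (1, 1, 0, 2, 1) · [13] (3, 1, 1, 0, 0) · [14] (1, 2, 1, 0, 0) · [15] (1, 1, 0, 2, 1)

4 distinct reps among the 15 weights ⇒ 4 W_7-linkage classes:

[[1, 4, 7, 13], [2, 8, 11, 14], [3, 6, 10, 12, 15], [5, 9]]


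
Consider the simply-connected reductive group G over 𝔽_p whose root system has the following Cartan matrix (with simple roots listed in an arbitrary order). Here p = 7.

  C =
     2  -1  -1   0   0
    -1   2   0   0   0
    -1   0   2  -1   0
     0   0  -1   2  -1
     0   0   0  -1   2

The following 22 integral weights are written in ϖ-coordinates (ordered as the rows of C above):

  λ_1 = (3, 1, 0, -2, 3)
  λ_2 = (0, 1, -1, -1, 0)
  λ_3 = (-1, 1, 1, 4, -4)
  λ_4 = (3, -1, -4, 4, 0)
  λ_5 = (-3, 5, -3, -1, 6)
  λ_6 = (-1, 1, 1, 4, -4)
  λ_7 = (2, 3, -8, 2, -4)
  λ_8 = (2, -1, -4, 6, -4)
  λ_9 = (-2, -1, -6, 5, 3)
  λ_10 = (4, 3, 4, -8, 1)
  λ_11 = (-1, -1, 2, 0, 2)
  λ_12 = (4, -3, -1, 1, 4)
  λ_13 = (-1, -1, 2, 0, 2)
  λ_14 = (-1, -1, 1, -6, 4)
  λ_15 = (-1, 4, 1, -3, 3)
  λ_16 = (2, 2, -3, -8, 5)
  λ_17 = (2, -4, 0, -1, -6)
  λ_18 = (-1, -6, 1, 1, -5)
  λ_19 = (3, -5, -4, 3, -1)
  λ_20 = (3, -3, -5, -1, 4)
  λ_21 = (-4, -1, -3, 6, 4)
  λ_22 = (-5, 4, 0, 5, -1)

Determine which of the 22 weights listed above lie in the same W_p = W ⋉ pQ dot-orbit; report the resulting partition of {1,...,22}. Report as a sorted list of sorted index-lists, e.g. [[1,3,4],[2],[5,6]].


Dynkin diagram of C (from the 8 off-diagonal −1 entries): A_5.

Each λ_j+ρ reduced to Ā_7; 5-tuples below use C's row order:

  λ_1+ρ ↦ (3, 1, 0, 1, 0) · λ_2+ρ ↦ (1, 2, 0, 0, 1) · λ_3+ρ ↦ (0, 0, 2, 2, 1) · λ_4+ρ ↦ (1, 0, 3, 2, 1) · λ_5+ρ ↦ (0, 0, 2, 2, 1) · λ_6+ρ ↦ (0, 0, 2, 2, 1) · λ_7+ρ ↦ (0, 0, 3, 1, 3) · λ_8+ρ ↦ (0, 0, 3, 1, 3) · λ_9+ρ ↦ (1, 2, 0, 0, 1) · λ_10+ρ ↦ (0, 3, 0, 2, 0) · λ_11+ρ ↦ (0, 0, 3, 1, 3) · λ_12+ρ ↦ (0, 3, 0, 2, 0) · λ_13+ρ ↦ (0, 0, 3, 1, 3) · λ_14+ρ ↦ (0, 3, 0, 2, 0) · λ_15+ρ ↦ (0, 3, 0, 2, 0) · λ_16+ρ ↦ (3, 1, 0, 1, 0) · λ_17+ρ ↦ (3, 1, 0, 1, 0) · λ_18+ρ ↦ (0, 0, 2, 2, 1) · λ_19+ρ ↦ (3, 1, 0, 1, 0) · λ_20+ρ ↦ (0, 0, 2, 2, 1) · λ_21+ρ ↦ (0, 3, 0, 2, 0) · λ_22+ρ ↦ (1, 0, 3, 2, 1)

Linkage partition of the 22 weights (6 classes, p=7):

[[1, 16, 17, 19], [2, 9], [3, 5, 6, 18, 20], [4, 22], [7, 8, 11, 13], [10, 12, 14, 15, 21]]


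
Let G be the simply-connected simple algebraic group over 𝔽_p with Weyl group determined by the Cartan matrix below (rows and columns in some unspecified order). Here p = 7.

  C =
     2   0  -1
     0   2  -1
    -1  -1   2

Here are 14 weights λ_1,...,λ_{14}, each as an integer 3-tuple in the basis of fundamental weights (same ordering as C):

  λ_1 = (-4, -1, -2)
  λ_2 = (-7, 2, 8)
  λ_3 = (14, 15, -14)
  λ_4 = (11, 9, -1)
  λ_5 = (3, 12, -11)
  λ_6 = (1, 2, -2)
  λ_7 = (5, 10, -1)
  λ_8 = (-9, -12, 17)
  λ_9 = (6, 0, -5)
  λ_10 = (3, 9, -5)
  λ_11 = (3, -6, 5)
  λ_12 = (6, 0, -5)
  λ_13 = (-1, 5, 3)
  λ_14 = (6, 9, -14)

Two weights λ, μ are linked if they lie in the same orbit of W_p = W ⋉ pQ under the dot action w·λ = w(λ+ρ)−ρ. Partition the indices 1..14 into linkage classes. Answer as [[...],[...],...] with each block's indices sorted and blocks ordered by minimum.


Dynkin diagram of C (from the 4 off-diagonal −1 entries): A_3.

Folding the 14 weights λ_j+ρ into Ā_7 (reps in the given 3-coord order):

  λ_1+ρ ↦ (0, 3, 1)
  λ_2+ρ ↦ (1, 2, 1)
  λ_3+ρ ↦ (1, 2, 1)
  λ_4+ρ ↦ (4, 2, 0)
  λ_5+ρ ↦ (0, 3, 1)
  λ_6+ρ ↦ (1, 2, 1)
  λ_7+ρ ↦ (0, 3, 1)
  λ_8+ρ ↦ (0, 3, 1)
  λ_9+ρ ↦ (3, 3, 1)
  λ_10+ρ ↦ (3, 3, 1)
  λ_11+ρ ↦ (1, 2, 1)
  λ_12+ρ ↦ (3, 3, 1)
  λ_13+ρ ↦ (3, 3, 1)
  λ_14+ρ ↦ (0, 3, 1)

Linkage partition of the 14 weights (4 classes, p=7):

[[1, 5, 7, 8, 14], [2, 3, 6, 11], [4], [9, 10, 12, 13]]


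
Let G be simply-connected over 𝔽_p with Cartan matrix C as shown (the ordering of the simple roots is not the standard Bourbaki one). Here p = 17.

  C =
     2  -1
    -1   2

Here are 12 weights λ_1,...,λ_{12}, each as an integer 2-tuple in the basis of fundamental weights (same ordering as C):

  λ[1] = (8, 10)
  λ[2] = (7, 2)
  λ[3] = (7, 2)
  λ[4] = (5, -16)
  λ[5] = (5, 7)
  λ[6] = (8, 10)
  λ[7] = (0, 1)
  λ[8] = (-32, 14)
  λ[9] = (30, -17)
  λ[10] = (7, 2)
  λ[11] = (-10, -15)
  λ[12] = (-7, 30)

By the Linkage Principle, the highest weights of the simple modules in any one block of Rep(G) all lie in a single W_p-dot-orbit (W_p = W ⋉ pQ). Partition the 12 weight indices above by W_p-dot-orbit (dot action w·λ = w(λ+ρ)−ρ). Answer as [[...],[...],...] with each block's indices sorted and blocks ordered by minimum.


A_2 Cartan matrix, 2 simple roots permuted; ρ=(1,1).

λ_j+ρ reflected into Ā_17 (⟨·,θ^∨⟩≤17); 2-tuples as given:

    λ_1+ρ ↦ (6, 8)
    λ_2+ρ ↦ (8, 3)
    λ_3+ρ ↦ (8, 3)
    λ_4+ρ ↦ (9, 6)
    λ_5+ρ ↦ (6, 8)
    λ_6+ρ ↦ (6, 8)
    λ_7+ρ ↦ (1, 2)
    λ_8+ρ ↦ (1, 2)
    λ_9+ρ ↦ (1, 2)
    λ_10+ρ ↦ (8, 3)
    λ_11+ρ ↦ (8, 3)
    λ_12+ρ ↦ (8, 3)

Partition of {1..12} into 4 W_17-dot-orbits:

[[1, 5, 6], [2, 3, 10, 11, 12], [4], [7, 8, 9]]


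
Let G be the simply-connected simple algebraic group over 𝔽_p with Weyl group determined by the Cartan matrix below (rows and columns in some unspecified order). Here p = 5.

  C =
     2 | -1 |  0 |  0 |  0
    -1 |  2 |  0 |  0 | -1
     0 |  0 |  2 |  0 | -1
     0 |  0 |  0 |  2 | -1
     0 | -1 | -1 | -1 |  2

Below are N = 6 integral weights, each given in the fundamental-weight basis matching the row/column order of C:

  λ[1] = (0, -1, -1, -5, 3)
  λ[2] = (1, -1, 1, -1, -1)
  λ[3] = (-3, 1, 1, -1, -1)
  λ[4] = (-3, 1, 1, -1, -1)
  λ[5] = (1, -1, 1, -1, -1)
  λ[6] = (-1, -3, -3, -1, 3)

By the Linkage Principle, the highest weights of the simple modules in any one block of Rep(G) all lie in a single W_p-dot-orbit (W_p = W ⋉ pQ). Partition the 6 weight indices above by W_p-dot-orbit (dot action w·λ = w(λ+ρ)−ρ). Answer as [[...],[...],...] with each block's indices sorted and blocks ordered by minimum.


Root system D_5: the 5×5 matrix C matches after relabeling.

Folding the 6 weights λ_j+ρ into Ā_5 (reps in the given 5-coord order):

  1: (1, 0, 0, 4, 0)
  2: (2, 0, 2, 0, 0)
  3: (2, 0, 2, 0, 0)
  4: (2, 0, 2, 0, 0)
  5: (2, 0, 2, 0, 0)
  6: (2, 0, 2, 0, 0)

Partition of {1..6} into 2 W_5-dot-orbits:

[[1], [2, 3, 4, 5, 6]]


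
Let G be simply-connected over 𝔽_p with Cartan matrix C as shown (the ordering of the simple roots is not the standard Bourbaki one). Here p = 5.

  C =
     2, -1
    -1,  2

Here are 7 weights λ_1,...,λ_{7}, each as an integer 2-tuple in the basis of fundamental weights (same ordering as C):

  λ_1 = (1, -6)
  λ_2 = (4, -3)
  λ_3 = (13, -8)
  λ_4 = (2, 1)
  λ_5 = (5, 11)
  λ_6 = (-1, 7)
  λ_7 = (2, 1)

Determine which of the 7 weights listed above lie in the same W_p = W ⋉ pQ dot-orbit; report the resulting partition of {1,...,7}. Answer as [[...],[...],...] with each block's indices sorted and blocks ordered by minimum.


A_2 Cartan matrix, 2 simple roots permuted; ρ=(1,1).

W_5-reps of the 7 weights in Ā_5 (same 2-coord order as C):

  1: (3, 2);  2: (3, 2);  3: (2, 2);  4: (3, 2);  5: (2, 2);  6: (3, 2);  7: (3, 2)

Grouping the 7 weights by Ā_5-representative: 2 linkage classes.

[[1, 2, 4, 6, 7], [3, 5]]


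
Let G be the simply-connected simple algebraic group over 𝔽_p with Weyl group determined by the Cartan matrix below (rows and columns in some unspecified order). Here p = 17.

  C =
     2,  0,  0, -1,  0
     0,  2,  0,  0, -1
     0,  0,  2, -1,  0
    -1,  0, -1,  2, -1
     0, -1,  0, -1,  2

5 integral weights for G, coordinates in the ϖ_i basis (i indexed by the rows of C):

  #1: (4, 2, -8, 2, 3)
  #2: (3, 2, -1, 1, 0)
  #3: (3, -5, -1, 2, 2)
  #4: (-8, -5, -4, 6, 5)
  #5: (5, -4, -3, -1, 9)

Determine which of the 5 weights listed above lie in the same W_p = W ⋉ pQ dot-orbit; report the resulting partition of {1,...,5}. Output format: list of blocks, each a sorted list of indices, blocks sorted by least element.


Dynkin diagram of C (from the 8 off-diagonal −1 entries): D_5.

Each λ_j+ρ reduced to Ā_17; 5-tuples below use C's row order:

  1: (1, 3, 3, 4, 0) · 2: (4, 3, 0, 2, 1) · 3: (4, 3, 0, 2, 1) · 4: (4, 3, 0, 2, 1) · 5: (4, 3, 0, 2, 1)

Grouping the 5 weights by Ā_17-representative: 2 linkage classes.

[[1], [2, 3, 4, 5]]


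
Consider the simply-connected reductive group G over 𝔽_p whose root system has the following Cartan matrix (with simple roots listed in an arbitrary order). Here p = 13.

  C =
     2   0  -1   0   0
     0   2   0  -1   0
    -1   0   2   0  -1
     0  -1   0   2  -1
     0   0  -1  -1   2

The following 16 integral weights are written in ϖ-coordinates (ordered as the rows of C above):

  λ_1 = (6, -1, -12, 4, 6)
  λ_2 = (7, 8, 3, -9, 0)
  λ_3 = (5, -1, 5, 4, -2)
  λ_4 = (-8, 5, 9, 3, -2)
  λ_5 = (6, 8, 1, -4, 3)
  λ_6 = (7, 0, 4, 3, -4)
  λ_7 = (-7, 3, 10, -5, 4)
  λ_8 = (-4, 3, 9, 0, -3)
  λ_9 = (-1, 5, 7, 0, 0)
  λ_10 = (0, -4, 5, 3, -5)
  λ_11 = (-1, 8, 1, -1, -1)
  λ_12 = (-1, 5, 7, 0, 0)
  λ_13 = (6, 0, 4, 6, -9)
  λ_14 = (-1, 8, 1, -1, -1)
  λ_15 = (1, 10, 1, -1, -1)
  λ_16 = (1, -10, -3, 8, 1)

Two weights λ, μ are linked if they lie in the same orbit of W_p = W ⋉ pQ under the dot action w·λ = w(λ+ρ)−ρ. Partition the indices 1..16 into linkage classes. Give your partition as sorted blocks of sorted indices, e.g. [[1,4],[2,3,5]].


Type A_5, rank 5, |W|=720; reorder rows/cols to standard.

W_13-reps of the 16 weights in Ā_13 (same 5-coord order as C):

  λ_1+ρ ↦ (4, 0, 3, 1, 4) · λ_2+ρ ↦ (4, 0, 3, 1, 4) · λ_3+ρ ↦ (3, 3, 5, 1, 1) · λ_4+ρ ↦ (1, 0, 2, 3, 1) · λ_5+ρ ↦ (1, 0, 2, 3, 1) · λ_6+ρ ↦ (6, 1, 2, 0, 3) · λ_7+ρ ↦ (3, 3, 5, 1, 1) · λ_8+ρ ↦ (3, 3, 5, 1, 1) · λ_9+ρ ↦ (3, 3, 5, 1, 1) · λ_10+ρ ↦ (1, 0, 2, 3, 1) · λ_11+ρ ↦ (0, 9, 2, 0, 0) · λ_12+ρ ↦ (3, 3, 5, 1, 1) · λ_13+ρ ↦ (4, 0, 3, 1, 4) · λ_14+ρ ↦ (0, 9, 2, 0, 0) · λ_15+ρ ↦ (0, 9, 2, 0, 0) · λ_16+ρ ↦ (0, 9, 2, 0, 0)

These 16 weights hit 5 W_13-dot-orbits; sizes (3, 5, 3, 1, 4):

[[1, 2, 13], [3, 7, 8, 9, 12], [4, 5, 10], [6], [11, 14, 15, 16]]


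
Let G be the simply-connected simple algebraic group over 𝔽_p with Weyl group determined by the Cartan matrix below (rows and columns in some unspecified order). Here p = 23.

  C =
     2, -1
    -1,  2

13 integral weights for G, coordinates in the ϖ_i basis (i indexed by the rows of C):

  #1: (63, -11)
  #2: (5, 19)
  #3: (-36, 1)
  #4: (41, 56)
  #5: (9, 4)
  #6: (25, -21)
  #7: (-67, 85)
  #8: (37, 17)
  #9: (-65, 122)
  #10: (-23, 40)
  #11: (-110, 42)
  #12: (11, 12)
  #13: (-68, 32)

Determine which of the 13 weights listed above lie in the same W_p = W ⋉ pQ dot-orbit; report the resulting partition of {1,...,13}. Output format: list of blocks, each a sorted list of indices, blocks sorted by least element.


C ↔ A_2 under row/col permutation; |W(A_2)| = 6.

λ_j+ρ reflected into Ā_23 (⟨·,θ^∨⟩≤23); 2-tuples as given:

  [1] (10, 5);  [2] (3, 17);  [3] (10, 11);  [4] (4, 7);  [5] (10, 5);  [6] (3, 17);  [7] (3, 17);  [8] (10, 5);  [9] (10, 5);  [10] (4, 1);  [11] (3, 17);  [12] (10, 11);  [13] (10, 11)

Linkage partition of the 13 weights (5 classes, p=23):

[[1, 5, 8, 9], [2, 6, 7, 11], [3, 12, 13], [4], [10]]


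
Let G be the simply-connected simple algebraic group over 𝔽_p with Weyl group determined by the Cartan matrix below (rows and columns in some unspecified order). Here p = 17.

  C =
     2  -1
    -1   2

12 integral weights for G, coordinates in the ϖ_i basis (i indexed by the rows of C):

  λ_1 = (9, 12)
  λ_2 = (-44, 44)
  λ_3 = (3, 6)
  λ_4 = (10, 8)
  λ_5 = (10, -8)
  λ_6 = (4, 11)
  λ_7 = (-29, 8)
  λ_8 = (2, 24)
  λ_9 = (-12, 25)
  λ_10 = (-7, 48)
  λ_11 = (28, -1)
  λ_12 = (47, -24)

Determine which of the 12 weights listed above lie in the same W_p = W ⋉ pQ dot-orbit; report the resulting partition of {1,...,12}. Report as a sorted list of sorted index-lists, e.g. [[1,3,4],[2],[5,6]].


Type A_2, rank 2, |W|=6; reorder rows/cols to standard.

Ā_17 reps of the 12 weights (A_2, coords as presented):

  λ_1 → (4, 7);  λ_2 → (2, 6);  λ_3 → (4, 7);  λ_4 → (8, 6);  λ_5 → (4, 7);  λ_6 → (5, 12);  λ_7 → (2, 6);  λ_8 → (8, 6);  λ_9 → (2, 6);  λ_10 → (2, 6);  λ_11 → (5, 12);  λ_12 → (8, 6)

These 12 weights hit 4 W_17-dot-orbits; sizes (3, 4, 3, 2):

[[1, 3, 5], [2, 7, 9, 10], [4, 8, 12], [6, 11]]


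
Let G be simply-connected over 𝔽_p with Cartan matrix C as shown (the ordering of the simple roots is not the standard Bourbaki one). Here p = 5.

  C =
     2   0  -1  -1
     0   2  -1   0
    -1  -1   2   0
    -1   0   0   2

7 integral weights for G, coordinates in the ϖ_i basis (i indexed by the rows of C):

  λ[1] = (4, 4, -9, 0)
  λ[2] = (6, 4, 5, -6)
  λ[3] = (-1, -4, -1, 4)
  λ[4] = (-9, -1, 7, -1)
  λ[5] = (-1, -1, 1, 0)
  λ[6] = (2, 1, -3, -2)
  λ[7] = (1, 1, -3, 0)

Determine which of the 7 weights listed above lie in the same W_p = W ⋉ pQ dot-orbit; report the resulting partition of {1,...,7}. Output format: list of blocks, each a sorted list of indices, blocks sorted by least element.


Root system A_4: the 4×4 matrix C matches after relabeling.

Each λ_j+ρ reduced to Ā_5; 4-tuples below use C's row order:

  [1] (0, 0, 2, 1)
  [2] (0, 0, 2, 1)
  [3] (3, 0, 0, 2)
  [4] (3, 0, 0, 2)
  [5] (0, 0, 2, 1)
  [6] (0, 0, 2, 1)
  [7] (0, 0, 2, 1)

Linkage partition of the 7 weights (2 classes, p=5):

[[1, 2, 5, 6, 7], [3, 4]]


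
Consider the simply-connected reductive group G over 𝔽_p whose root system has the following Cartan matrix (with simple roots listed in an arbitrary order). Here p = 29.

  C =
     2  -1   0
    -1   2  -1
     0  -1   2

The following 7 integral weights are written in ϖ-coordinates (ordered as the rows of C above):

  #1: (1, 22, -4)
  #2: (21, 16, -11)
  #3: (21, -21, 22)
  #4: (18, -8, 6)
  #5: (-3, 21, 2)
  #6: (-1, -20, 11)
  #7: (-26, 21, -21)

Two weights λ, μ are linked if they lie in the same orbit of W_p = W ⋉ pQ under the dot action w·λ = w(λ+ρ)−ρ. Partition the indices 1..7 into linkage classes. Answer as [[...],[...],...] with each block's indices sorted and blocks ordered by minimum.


Cartan matrix: type A_3 (|W|=24); un-permuting the 3 rows.

Each λ_j+ρ reduced to Ā_29; 3-tuples below use C's row order:

    λ_1 → (2, 20, 3)
    λ_2 → (12, 7, 0)
    λ_3 → (2, 20, 3)
    λ_4 → (12, 7, 0)
    λ_5 → (2, 20, 3)
    λ_6 → (12, 7, 0)
    λ_7 → (2, 20, 3)

2 distinct reps among the 7 weights ⇒ 2 W_29-linkage classes:

[[1, 3, 5, 7], [2, 4, 6]]


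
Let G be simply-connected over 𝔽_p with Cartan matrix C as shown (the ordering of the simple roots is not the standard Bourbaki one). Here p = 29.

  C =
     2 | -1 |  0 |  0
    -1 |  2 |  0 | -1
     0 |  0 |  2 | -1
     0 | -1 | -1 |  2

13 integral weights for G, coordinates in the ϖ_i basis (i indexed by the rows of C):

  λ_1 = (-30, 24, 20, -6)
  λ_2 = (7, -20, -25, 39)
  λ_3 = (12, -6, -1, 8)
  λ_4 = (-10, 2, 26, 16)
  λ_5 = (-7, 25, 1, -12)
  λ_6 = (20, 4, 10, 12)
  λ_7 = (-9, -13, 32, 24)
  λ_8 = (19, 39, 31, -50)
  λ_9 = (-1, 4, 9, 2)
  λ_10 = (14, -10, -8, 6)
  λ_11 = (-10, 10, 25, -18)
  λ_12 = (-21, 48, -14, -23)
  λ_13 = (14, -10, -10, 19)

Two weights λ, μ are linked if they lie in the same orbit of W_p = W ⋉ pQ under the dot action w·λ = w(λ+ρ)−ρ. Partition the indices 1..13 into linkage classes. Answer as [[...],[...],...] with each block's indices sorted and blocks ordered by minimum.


Type A_4, rank 4, |W|=120; reorder rows/cols to standard.

W_29-reps of the 13 weights in Ā_29 (same 4-coord order as C):

  λ_1+ρ ↦ (8, 5, 0, 4)
  λ_2+ρ ↦ (0, 5, 10, 3)
  λ_3+ρ ↦ (8, 5, 0, 4)
  λ_4+ρ ↦ (6, 9, 9, 2)
  λ_5+ρ ↦ (6, 9, 9, 2)
  λ_6+ρ ↦ (0, 5, 10, 3)
  λ_7+ρ ↦ (8, 5, 0, 4)
  λ_8+ρ ↦ (6, 9, 9, 2)
  λ_9+ρ ↦ (0, 5, 10, 3)
  λ_10+ρ ↦ (6, 0, 2, 7)
  λ_11+ρ ↦ (6, 9, 9, 2)
  λ_12+ρ ↦ (6, 0, 2, 7)
  λ_13+ρ ↦ (6, 9, 9, 2)

Partition of {1..13} into 4 W_29-dot-orbits:

[[1, 3, 7], [2, 6, 9], [4, 5, 8, 11, 13], [10, 12]]


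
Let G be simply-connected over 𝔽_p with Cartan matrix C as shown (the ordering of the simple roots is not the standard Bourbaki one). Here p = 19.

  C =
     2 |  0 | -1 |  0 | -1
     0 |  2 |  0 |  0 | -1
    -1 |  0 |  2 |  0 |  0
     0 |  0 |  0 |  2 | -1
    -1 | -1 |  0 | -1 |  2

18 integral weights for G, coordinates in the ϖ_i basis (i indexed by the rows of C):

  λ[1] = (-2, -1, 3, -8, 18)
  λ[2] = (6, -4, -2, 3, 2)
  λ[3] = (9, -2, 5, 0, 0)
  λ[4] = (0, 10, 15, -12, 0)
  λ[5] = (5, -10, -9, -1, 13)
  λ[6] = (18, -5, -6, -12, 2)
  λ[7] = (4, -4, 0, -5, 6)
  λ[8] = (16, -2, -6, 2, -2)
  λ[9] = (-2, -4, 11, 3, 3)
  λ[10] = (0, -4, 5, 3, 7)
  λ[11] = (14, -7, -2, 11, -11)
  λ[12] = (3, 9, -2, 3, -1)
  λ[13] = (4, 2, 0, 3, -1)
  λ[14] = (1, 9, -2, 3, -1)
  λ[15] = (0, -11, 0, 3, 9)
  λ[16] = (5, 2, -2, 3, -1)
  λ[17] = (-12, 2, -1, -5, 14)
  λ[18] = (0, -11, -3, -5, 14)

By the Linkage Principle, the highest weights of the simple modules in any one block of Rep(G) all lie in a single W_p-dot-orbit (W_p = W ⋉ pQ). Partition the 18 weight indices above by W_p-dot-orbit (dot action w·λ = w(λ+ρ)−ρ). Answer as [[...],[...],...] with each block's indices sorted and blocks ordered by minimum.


Cartan matrix: type D_5 (|W|=1920); un-permuting the 5 rows.

Each λ_j+ρ reduced to Ā_19; 5-tuples below use C's row order:

  λ_1 → (0, 3, 11, 4, 0);  λ_2 → (5, 3, 1, 4, 0);  λ_3 → (1, 1, 6, 1, 0);  λ_4 → (1, 1, 6, 1, 0);  λ_5 → (3, 8, 2, 1, 0);  λ_6 → (3, 8, 2, 1, 0);  λ_7 → (5, 3, 1, 4, 0);  λ_8 → (0, 1, 5, 1, 1);  λ_9 → (0, 3, 11, 4, 0);  λ_10 → (5, 3, 1, 4, 0);  λ_11 → (1, 10, 1, 4, 0);  λ_12 → (1, 10, 1, 4, 0);  λ_13 → (5, 3, 1, 4, 0);  λ_14 → (1, 10, 1, 4, 0);  λ_15 → (1, 10, 1, 4, 0);  λ_16 → (5, 3, 1, 4, 0);  λ_17 → (0, 3, 11, 4, 0);  λ_18 → (1, 10, 1, 4, 0)

6 distinct reps among the 18 weights ⇒ 6 W_19-linkage classes:

[[1, 9, 17], [2, 7, 10, 13, 16], [3, 4], [5, 6], [8], [11, 12, 14, 15, 18]]


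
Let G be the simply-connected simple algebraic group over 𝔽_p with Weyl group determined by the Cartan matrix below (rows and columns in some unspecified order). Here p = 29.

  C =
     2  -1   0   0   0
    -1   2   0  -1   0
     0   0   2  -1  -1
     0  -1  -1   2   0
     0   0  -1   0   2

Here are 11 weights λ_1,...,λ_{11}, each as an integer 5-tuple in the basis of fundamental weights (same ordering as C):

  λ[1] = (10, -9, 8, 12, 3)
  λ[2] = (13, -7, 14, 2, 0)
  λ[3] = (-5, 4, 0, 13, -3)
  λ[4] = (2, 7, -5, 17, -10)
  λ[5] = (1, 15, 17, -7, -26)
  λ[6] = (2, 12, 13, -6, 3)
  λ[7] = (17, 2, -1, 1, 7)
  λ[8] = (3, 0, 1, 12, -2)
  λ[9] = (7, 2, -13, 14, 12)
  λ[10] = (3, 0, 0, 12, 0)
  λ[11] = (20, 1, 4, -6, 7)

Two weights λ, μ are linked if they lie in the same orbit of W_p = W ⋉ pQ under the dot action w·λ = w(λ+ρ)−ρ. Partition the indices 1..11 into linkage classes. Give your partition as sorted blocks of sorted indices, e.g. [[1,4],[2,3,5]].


Cartan matrix: type A_5 (|W|=720); un-permuting the 5 rows.

W_29-reps of the 11 weights in Ā_29 (same 5-coord order as C):

  λ_1 → (3, 8, 9, 5, 4) · λ_2 → (8, 3, 12, 3, 1) · λ_3 → (4, 1, 1, 13, 1) · λ_4 → (3, 8, 9, 5, 4) · λ_5 → (1, 3, 6, 7, 11) · λ_6 → (3, 8, 9, 5, 4) · λ_7 → (16, 3, 0, 2, 6) · λ_8 → (4, 1, 1, 13, 1) · λ_9 → (8, 3, 12, 3, 1) · λ_10 → (4, 1, 1, 13, 1) · λ_11 → (16, 3, 0, 2, 6)

The 11 indices split into 5 linkage classes (same alcove rep ⇔ same W_29-dot-orbit):

[[1, 4, 6], [2, 9], [3, 8, 10], [5], [7, 11]]


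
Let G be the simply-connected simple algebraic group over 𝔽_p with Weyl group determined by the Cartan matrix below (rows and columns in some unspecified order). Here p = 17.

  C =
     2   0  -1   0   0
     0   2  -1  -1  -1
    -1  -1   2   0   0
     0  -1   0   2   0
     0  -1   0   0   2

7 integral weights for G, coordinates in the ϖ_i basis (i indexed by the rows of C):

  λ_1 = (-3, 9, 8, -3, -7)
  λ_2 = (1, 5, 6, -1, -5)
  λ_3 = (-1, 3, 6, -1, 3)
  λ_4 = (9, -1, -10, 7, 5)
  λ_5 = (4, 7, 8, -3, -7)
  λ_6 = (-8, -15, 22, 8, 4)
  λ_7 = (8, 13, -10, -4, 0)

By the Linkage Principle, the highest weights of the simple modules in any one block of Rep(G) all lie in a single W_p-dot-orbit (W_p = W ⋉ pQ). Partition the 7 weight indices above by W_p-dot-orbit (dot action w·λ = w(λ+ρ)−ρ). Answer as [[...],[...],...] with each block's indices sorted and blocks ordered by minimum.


Type D_5, rank 5, |W|=1920; reorder rows/cols to standard.

Folding the 7 weights λ_j+ρ into Ā_17 (reps in the given 5-coord order):

  λ_1+ρ ↦ (2, 2, 0, 0, 4) · λ_2+ρ ↦ (2, 2, 0, 0, 4) · λ_3+ρ ↦ (2, 2, 0, 0, 4) · λ_4+ρ ↦ (1, 5, 0, 1, 3) · λ_5+ρ ↦ (0, 2, 0, 3, 1) · λ_6+ρ ↦ (1, 5, 0, 1, 3) · λ_7+ρ ↦ (0, 2, 0, 3, 1)

3 distinct reps among the 7 weights ⇒ 3 W_17-linkage classes:

[[1, 2, 3], [4, 6], [5, 7]]


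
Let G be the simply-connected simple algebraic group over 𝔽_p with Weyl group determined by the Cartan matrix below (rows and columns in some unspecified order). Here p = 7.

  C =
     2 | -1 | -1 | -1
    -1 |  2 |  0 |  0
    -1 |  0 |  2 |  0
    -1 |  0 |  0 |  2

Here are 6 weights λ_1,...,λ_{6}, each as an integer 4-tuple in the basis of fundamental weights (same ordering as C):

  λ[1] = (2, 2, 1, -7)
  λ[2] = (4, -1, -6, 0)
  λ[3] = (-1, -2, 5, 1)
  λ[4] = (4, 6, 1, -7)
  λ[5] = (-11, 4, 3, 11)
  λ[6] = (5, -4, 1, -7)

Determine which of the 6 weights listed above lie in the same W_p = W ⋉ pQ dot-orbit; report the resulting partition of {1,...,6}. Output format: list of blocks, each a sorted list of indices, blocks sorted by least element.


Dynkin diagram of C (from the 6 off-diagonal −1 entries): D_4.

Each λ_j+ρ reduced to Ā_7; 4-tuples below use C's row order:

  λ_1+ρ ↦ (1, 0, 1, 3);  λ_2+ρ ↦ (0, 0, 5, 1);  λ_3+ρ ↦ (0, 0, 5, 1);  λ_4+ρ ↦ (0, 0, 5, 1);  λ_5+ρ ↦ (1, 0, 1, 3);  λ_6+ρ ↦ (1, 0, 1, 3)

Partition of {1..6} into 2 W_7-dot-orbits:

[[1, 5, 6], [2, 3, 4]]


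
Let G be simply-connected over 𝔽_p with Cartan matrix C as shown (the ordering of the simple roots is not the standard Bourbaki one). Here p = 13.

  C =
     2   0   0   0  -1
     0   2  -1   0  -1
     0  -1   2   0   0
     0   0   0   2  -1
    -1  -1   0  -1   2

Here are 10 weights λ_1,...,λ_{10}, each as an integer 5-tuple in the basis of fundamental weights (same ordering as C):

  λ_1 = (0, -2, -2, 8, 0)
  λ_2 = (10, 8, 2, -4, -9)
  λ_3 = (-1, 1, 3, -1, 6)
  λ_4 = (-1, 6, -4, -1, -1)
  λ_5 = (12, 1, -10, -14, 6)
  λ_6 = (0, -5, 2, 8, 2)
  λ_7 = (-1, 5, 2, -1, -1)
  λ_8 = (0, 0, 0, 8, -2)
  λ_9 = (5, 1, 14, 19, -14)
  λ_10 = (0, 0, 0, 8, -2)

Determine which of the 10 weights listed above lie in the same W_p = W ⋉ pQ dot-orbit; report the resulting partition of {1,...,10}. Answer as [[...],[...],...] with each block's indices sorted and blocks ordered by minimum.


Dynkin diagram of C (from the 8 off-diagonal −1 entries): D_5.

Folding the 10 weights λ_j+ρ into Ā_13 (reps in the given 5-coord order):

  [1] (0, 0, 1, 8, 1);  [2] (0, 0, 1, 8, 1);  [3] (0, 4, 3, 0, 0);  [4] (0, 4, 3, 0, 0);  [5] (0, 4, 3, 0, 0);  [6] (0, 0, 1, 8, 1);  [7] (0, 4, 3, 0, 0);  [8] (0, 0, 1, 8, 1);  [9] (0, 2, 3, 0, 2);  [10] (0, 0, 1, 8, 1)

These 10 weights hit 3 W_13-dot-orbits; sizes (5, 4, 1):

[[1, 2, 6, 8, 10], [3, 4, 5, 7], [9]]


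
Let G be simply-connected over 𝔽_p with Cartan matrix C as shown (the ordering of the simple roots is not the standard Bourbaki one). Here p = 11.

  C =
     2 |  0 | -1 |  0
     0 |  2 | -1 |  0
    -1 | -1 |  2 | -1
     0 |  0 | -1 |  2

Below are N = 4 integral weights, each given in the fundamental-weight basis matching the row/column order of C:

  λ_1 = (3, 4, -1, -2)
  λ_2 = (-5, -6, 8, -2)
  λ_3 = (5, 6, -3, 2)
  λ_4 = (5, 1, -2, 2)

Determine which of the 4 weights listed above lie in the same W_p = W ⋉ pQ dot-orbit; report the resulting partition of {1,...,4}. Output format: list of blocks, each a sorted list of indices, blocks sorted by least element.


Dynkin diagram of C (from the 6 off-diagonal −1 entries): D_4.

Alcove-folded reps (p=11, 4 weights, presented ϖ-order):

    [1] (3, 4, 1, 0)
    [2] (3, 4, 1, 0)
    [3] (3, 4, 1, 0)
    [4] (5, 1, 1, 2)

Linkage partition of the 4 weights (2 classes, p=11):

[[1, 2, 3], [4]]


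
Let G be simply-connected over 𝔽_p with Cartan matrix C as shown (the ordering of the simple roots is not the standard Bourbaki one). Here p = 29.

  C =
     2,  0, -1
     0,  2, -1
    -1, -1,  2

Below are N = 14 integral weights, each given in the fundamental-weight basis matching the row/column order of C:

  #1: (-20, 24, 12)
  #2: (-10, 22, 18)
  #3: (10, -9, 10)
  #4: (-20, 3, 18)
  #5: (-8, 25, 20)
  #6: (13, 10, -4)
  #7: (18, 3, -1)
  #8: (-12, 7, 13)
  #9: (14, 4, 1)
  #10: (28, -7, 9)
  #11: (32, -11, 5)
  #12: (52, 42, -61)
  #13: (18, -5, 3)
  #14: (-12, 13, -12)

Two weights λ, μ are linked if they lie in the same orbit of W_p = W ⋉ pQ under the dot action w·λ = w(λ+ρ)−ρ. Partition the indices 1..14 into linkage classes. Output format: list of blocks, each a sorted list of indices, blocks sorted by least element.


A_3 Cartan matrix, 3 simple roots permuted; ρ=(1,1,1).

Folding the 14 weights λ_j+ρ into Ā_29 (reps in the given 3-coord order):

    [1] (4, 10, 6)
    [2] (4, 10, 6)
    [3] (11, 8, 3)
    [4] (19, 4, 0)
    [5] (11, 8, 3)
    [6] (11, 8, 3)
    [7] (19, 4, 0)
    [8] (11, 8, 3)
    [9] (15, 5, 2)
    [10] (19, 4, 0)
    [11] (19, 4, 0)
    [12] (15, 5, 2)
    [13] (19, 4, 0)
    [14] (11, 8, 3)

4 distinct reps among the 14 weights ⇒ 4 W_29-linkage classes:

[[1, 2], [3, 5, 6, 8, 14], [4, 7, 10, 11, 13], [9, 12]]


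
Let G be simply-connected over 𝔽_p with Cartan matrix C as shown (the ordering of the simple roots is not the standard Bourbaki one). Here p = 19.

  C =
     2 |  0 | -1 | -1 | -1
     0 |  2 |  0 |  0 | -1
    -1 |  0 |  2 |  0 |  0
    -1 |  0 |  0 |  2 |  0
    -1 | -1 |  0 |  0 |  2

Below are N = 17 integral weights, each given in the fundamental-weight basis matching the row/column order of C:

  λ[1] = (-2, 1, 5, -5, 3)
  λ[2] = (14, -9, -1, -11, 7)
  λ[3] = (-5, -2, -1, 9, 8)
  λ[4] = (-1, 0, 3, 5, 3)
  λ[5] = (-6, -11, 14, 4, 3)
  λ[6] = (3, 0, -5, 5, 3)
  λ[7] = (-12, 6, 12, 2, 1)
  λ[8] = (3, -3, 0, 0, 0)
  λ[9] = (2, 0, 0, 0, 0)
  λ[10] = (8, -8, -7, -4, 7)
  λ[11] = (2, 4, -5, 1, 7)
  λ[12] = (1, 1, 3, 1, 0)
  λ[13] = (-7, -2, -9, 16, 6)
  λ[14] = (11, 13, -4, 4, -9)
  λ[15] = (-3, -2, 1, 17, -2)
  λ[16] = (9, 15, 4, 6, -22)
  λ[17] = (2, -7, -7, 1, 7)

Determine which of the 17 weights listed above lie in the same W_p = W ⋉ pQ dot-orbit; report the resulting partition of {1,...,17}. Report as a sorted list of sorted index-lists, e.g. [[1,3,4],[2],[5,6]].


D_5 Cartan matrix, 5 simple roots permuted; ρ=(1,1,1,1,1).

W_19-reps of the 17 weights in Ā_19 (same 5-coord order as C):

  λ_1 → (3, 1, 1, 1, 1)
  λ_2 → (0, 1, 4, 6, 4)
  λ_3 → (0, 1, 4, 6, 4)
  λ_4 → (0, 1, 4, 6, 4)
  λ_5 → (0, 1, 4, 6, 4)
  λ_6 → (0, 1, 4, 6, 4)
  λ_7 → (2, 2, 4, 2, 1)
  λ_8 → (3, 1, 1, 1, 1)
  λ_9 → (3, 1, 1, 1, 1)
  λ_10 → (0, 7, 6, 3, 1)
  λ_11 → (1, 5, 3, 1, 1)
  λ_12 → (2, 2, 4, 2, 1)
  λ_13 → (0, 7, 6, 3, 1)
  λ_14 → (3, 1, 1, 1, 1)
  λ_15 → (1, 2, 1, 13, 0)
  λ_16 → (2, 2, 4, 2, 1)
  λ_17 → (1, 5, 3, 1, 1)

6 distinct reps among the 17 weights ⇒ 6 W_19-linkage classes:

[[1, 8, 9, 14], [2, 3, 4, 5, 6], [7, 12, 16], [10, 13], [11, 17], [15]]
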